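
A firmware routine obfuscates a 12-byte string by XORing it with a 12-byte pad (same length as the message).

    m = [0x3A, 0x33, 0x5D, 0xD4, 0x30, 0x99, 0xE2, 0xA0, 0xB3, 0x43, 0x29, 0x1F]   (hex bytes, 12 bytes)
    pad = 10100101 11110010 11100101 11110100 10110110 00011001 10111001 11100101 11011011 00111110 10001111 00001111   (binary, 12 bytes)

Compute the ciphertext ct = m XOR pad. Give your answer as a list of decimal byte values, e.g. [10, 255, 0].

[159, 193, 184, 32, 134, 128, 91, 69, 104, 125, 166, 16]

XOR is its own inverse, so applying the key byte-wise gives the result directly.
byte 0: 3a ⊕ a5 = 9f
byte 1: 33 ⊕ f2 = c1
byte 2: 5d ⊕ e5 = b8
byte 3: d4 ⊕ f4 = 20
byte 4: 30 ⊕ b6 = 86
byte 5: 99 ⊕ 19 = 80
byte 6: e2 ⊕ b9 = 5b
byte 7: a0 ⊕ e5 = 45
byte 8: b3 ⊕ db = 68
byte 9: 43 ⊕ 3e = 7d
byte 10: 29 ⊕ 8f = a6
byte 11: 1f ⊕ 0f = 10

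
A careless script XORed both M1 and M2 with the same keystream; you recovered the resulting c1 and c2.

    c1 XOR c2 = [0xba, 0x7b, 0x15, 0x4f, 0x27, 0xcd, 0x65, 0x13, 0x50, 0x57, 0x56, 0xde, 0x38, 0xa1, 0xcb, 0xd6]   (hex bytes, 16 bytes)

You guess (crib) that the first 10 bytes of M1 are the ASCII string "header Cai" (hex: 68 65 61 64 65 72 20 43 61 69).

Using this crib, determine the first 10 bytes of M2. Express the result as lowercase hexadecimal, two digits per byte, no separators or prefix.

d21e742b42bf4550313e

Since c1 ⊕ c2 = M1 ⊕ M2, XORing with the guessed M1 bytes yields the corresponding M2 bytes: M2 = (c1 ⊕ c2) ⊕ M1.
186 XOR 104 = 210
123 XOR 101 =  30
 21 XOR  97 = 116
 79 XOR 100 =  43
 39 XOR 101 =  66
205 XOR 114 = 191
101 XOR  32 =  69
 19 XOR  67 =  80
 80 XOR  97 =  49
 87 XOR 105 =  62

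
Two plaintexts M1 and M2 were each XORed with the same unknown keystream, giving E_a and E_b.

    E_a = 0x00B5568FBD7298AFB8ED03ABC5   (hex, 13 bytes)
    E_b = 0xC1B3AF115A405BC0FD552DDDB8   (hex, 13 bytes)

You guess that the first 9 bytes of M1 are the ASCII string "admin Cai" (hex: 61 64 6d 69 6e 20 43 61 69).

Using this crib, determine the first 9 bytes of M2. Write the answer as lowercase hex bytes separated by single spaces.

First, E_a ⊕ E_b = (M1 ⊕ K) ⊕ (M2 ⊕ K) = M1 ⊕ M2, so the key drops out. Then M2 = (M1 ⊕ M2) ⊕ M1 over the first 9 bytes.
byte 0: (00 ⊕ c1) ⊕ 61 = c1 ⊕ 61 = a0
byte 1: (b5 ⊕ b3) ⊕ 64 = 06 ⊕ 64 = 62
byte 2: (56 ⊕ af) ⊕ 6d = f9 ⊕ 6d = 94
byte 3: (8f ⊕ 11) ⊕ 69 = 9e ⊕ 69 = f7
byte 4: (bd ⊕ 5a) ⊕ 6e = e7 ⊕ 6e = 89
byte 5: (72 ⊕ 40) ⊕ 20 = 32 ⊕ 20 = 12
byte 6: (98 ⊕ 5b) ⊕ 43 = c3 ⊕ 43 = 80
byte 7: (af ⊕ c0) ⊕ 61 = 6f ⊕ 61 = 0e
byte 8: (b8 ⊕ fd) ⊕ 69 = 45 ⊕ 69 = 2c

a0 62 94 f7 89 12 80 0e 2c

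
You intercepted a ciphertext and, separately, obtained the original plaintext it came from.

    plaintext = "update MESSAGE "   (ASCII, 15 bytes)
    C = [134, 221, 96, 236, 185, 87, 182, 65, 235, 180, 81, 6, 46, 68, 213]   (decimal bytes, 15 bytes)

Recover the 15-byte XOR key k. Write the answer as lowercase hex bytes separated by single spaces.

Since C = plaintext ⊕ k, XORing both sides with plaintext gives k = plaintext ⊕ C.
117 ^ 134 = 243
112 ^ 221 = 173
100 ^  96 =   4
 97 ^ 236 = 141
116 ^ 185 = 205
101 ^  87 =  50
 32 ^ 182 = 150
 77 ^  65 =  12
 69 ^ 235 = 174
 83 ^ 180 = 231
 83 ^  81 =   2
 65 ^   6 =  71
 71 ^  46 = 105
 69 ^  68 =   1
 32 ^ 213 = 245

f3 ad 04 8d cd 32 96 0c ae e7 02 47 69 01 f5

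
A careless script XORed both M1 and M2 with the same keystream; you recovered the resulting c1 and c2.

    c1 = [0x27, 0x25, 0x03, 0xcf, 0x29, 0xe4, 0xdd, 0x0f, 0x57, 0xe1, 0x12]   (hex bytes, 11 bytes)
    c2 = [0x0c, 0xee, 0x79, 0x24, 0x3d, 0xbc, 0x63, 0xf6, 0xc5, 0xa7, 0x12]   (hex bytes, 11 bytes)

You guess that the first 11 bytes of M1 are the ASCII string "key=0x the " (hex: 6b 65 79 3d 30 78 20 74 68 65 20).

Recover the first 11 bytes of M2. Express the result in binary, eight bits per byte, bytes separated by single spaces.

First, c1 ⊕ c2 = (M1 ⊕ K) ⊕ (M2 ⊕ K) = M1 ⊕ M2, so the key drops out. Then M2 = (M1 ⊕ M2) ⊕ M1 over the first 11 bytes.
byte 0: (27 XOR 0c) XOR 6b = 2b XOR 6b = 40
byte 1: (25 XOR ee) XOR 65 = cb XOR 65 = ae
byte 2: (03 XOR 79) XOR 79 = 7a XOR 79 = 03
byte 3: (cf XOR 24) XOR 3d = eb XOR 3d = d6
byte 4: (29 XOR 3d) XOR 30 = 14 XOR 30 = 24
byte 5: (e4 XOR bc) XOR 78 = 58 XOR 78 = 20
byte 6: (dd XOR 63) XOR 20 = be XOR 20 = 9e
byte 7: (0f XOR f6) XOR 74 = f9 XOR 74 = 8d
byte 8: (57 XOR c5) XOR 68 = 92 XOR 68 = fa
byte 9: (e1 XOR a7) XOR 65 = 46 XOR 65 = 23
byte 10: (12 XOR 12) XOR 20 = 00 XOR 20 = 20

01000000 10101110 00000011 11010110 00100100 00100000 10011110 10001101 11111010 00100011 00100000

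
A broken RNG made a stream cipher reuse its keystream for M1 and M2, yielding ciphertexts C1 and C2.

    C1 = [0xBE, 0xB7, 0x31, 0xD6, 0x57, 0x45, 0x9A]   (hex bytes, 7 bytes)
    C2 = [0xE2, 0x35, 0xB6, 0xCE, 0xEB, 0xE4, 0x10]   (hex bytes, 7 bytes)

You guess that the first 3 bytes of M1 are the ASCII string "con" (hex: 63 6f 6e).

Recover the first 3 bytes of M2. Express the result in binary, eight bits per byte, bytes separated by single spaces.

First, C1 ⊕ C2 = (M1 ⊕ K) ⊕ (M2 ⊕ K) = M1 ⊕ M2, so the key drops out. Then M2 = (M1 ⊕ M2) ⊕ M1 over the first 3 bytes.
byte 0: (be ^ e2) ^ 63 = 5c ^ 63 = 3f
byte 1: (b7 ^ 35) ^ 6f = 82 ^ 6f = ed
byte 2: (31 ^ b6) ^ 6e = 87 ^ 6e = e9

00111111 11101101 11101001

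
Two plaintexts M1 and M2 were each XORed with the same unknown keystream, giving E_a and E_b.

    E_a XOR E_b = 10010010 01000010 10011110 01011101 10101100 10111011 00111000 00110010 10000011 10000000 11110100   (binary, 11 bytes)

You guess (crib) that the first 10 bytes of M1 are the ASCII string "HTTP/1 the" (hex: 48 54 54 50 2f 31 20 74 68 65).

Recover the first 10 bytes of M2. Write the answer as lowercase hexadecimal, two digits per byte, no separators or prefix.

da16ca0d838a1846ebe5

Since E_a ⊕ E_b = M1 ⊕ M2, XORing with the guessed M1 bytes yields the corresponding M2 bytes: M2 = (E_a ⊕ E_b) ⊕ M1.
92 xor 48 = da
42 xor 54 = 16
9e xor 54 = ca
5d xor 50 = 0d
ac xor 2f = 83
bb xor 31 = 8a
38 xor 20 = 18
32 xor 74 = 46
83 xor 68 = eb
80 xor 65 = e5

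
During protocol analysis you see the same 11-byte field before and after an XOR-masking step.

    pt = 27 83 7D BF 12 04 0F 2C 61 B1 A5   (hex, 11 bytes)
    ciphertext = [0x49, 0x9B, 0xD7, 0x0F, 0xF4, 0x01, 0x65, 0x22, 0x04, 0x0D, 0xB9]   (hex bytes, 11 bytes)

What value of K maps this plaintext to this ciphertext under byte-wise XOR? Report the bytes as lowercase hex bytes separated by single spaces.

6e 18 aa b0 e6 05 6a 0e 65 bc 1c

Since ciphertext = pt ⊕ K, XORing both sides with pt gives K = pt ⊕ ciphertext.
27 ⊕ 49 = 6e
83 ⊕ 9b = 18
7d ⊕ d7 = aa
bf ⊕ 0f = b0
12 ⊕ f4 = e6
04 ⊕ 01 = 05
0f ⊕ 65 = 6a
2c ⊕ 22 = 0e
61 ⊕ 04 = 65
b1 ⊕ 0d = bc
a5 ⊕ b9 = 1c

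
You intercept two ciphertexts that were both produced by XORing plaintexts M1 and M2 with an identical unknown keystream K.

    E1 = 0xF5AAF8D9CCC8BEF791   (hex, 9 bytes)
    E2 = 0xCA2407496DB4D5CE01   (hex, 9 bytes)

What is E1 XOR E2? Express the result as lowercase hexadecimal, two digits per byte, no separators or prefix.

3f8eff90a17c6b3990

E1 ⊕ E2 = (M1 ⊕ K) ⊕ (M2 ⊕ K) = M1 ⊕ M2 — the shared key cancels under XOR.
byte 0: 11110101 ⊕ 11001010 = 00111111
byte 1: 10101010 ⊕ 00100100 = 10001110
byte 2: 11111000 ⊕ 00000111 = 11111111
byte 3: 11011001 ⊕ 01001001 = 10010000
byte 4: 11001100 ⊕ 01101101 = 10100001
byte 5: 11001000 ⊕ 10110100 = 01111100
byte 6: 10111110 ⊕ 11010101 = 01101011
byte 7: 11110111 ⊕ 11001110 = 00111001
byte 8: 10010001 ⊕ 00000001 = 10010000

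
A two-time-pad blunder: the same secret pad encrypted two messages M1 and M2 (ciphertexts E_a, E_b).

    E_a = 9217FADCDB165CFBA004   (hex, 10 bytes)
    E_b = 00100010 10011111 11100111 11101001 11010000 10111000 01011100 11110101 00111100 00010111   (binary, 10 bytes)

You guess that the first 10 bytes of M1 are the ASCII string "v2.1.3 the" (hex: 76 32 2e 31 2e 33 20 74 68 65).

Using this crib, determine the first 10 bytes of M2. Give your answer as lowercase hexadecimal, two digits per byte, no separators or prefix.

First, E_a ⊕ E_b = (M1 ⊕ K) ⊕ (M2 ⊕ K) = M1 ⊕ M2, so the key drops out. Then M2 = (M1 ⊕ M2) ⊕ M1 over the first 10 bytes.
byte 0: (92 XOR 22) XOR 76 = b0 XOR 76 = c6
byte 1: (17 XOR 9f) XOR 32 = 88 XOR 32 = ba
byte 2: (fa XOR e7) XOR 2e = 1d XOR 2e = 33
byte 3: (dc XOR e9) XOR 31 = 35 XOR 31 = 04
byte 4: (db XOR d0) XOR 2e = 0b XOR 2e = 25
byte 5: (16 XOR b8) XOR 33 = ae XOR 33 = 9d
byte 6: (5c XOR 5c) XOR 20 = 00 XOR 20 = 20
byte 7: (fb XOR f5) XOR 74 = 0e XOR 74 = 7a
byte 8: (a0 XOR 3c) XOR 68 = 9c XOR 68 = f4
byte 9: (04 XOR 17) XOR 65 = 13 XOR 65 = 76

c6ba3304259d207af476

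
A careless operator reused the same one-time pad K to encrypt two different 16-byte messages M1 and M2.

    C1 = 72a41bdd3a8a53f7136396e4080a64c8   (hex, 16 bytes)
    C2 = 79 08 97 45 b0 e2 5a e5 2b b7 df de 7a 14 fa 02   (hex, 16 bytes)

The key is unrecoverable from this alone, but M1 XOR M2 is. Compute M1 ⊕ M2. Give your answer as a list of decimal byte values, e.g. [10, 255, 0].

[11, 172, 140, 152, 138, 104, 9, 18, 56, 212, 73, 58, 114, 30, 158, 202]

C1 ⊕ C2 = (M1 ⊕ K) ⊕ (M2 ⊕ K) = M1 ⊕ M2 — the shared key cancels under XOR.
01110010 xor 01111001 = 00001011
10100100 xor 00001000 = 10101100
00011011 xor 10010111 = 10001100
11011101 xor 01000101 = 10011000
00111010 xor 10110000 = 10001010
10001010 xor 11100010 = 01101000
01010011 xor 01011010 = 00001001
11110111 xor 11100101 = 00010010
00010011 xor 00101011 = 00111000
01100011 xor 10110111 = 11010100
10010110 xor 11011111 = 01001001
11100100 xor 11011110 = 00111010
00001000 xor 01111010 = 01110010
00001010 xor 00010100 = 00011110
01100100 xor 11111010 = 10011110
11001000 xor 00000010 = 11001010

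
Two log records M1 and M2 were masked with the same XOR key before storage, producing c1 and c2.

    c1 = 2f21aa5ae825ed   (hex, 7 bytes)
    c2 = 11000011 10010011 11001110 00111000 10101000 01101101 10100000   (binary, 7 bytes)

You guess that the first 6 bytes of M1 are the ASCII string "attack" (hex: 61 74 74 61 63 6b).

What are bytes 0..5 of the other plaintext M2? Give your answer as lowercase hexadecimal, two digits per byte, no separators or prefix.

8dc610032323

First, c1 ⊕ c2 = (M1 ⊕ K) ⊕ (M2 ⊕ K) = M1 ⊕ M2, so the key drops out. Then M2 = (M1 ⊕ M2) ⊕ M1 over the first 6 bytes.
byte 0: (2f xor c3) xor 61 = ec xor 61 = 8d
byte 1: (21 xor 93) xor 74 = b2 xor 74 = c6
byte 2: (aa xor ce) xor 74 = 64 xor 74 = 10
byte 3: (5a xor 38) xor 61 = 62 xor 61 = 03
byte 4: (e8 xor a8) xor 63 = 40 xor 63 = 23
byte 5: (25 xor 6d) xor 6b = 48 xor 6b = 23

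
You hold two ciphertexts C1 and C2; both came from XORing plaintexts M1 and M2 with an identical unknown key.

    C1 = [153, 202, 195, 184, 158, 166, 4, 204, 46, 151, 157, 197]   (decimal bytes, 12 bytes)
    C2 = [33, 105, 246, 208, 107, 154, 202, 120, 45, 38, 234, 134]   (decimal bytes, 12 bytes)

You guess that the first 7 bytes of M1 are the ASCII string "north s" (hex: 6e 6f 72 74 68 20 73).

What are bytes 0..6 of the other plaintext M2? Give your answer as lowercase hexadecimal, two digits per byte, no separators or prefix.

First, C1 ⊕ C2 = (M1 ⊕ K) ⊕ (M2 ⊕ K) = M1 ⊕ M2, so the key drops out. Then M2 = (M1 ⊕ M2) ⊕ M1 over the first 7 bytes.
byte 0: (99 xor 21) xor 6e = b8 xor 6e = d6
byte 1: (ca xor 69) xor 6f = a3 xor 6f = cc
byte 2: (c3 xor f6) xor 72 = 35 xor 72 = 47
byte 3: (b8 xor d0) xor 74 = 68 xor 74 = 1c
byte 4: (9e xor 6b) xor 68 = f5 xor 68 = 9d
byte 5: (a6 xor 9a) xor 20 = 3c xor 20 = 1c
byte 6: (04 xor ca) xor 73 = ce xor 73 = bd

d6cc471c9d1cbd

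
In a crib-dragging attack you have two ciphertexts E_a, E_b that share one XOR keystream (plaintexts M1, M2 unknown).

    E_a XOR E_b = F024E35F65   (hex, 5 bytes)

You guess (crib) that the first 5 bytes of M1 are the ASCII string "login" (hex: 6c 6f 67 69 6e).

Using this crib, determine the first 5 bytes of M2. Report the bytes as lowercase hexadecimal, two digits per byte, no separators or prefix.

Since E_a ⊕ E_b = M1 ⊕ M2, XORing with the guessed M1 bytes yields the corresponding M2 bytes: M2 = (E_a ⊕ E_b) ⊕ M1.
11110000 ^ 01101100 = 10011100
00100100 ^ 01101111 = 01001011
11100011 ^ 01100111 = 10000100
01011111 ^ 01101001 = 00110110
01100101 ^ 01101110 = 00001011

9c4b84360b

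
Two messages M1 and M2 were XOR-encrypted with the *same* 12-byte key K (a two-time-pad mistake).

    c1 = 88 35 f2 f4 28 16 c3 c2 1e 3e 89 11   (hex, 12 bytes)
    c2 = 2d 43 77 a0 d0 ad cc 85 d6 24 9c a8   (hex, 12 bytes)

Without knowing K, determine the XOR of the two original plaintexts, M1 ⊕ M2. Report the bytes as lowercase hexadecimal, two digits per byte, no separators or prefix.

c1 ⊕ c2 = (M1 ⊕ K) ⊕ (M2 ⊕ K) = M1 ⊕ M2 — the shared key cancels under XOR.
136 xor  45 = 165
 53 xor  67 = 118
242 xor 119 = 133
244 xor 160 =  84
 40 xor 208 = 248
 22 xor 173 = 187
195 xor 204 =  15
194 xor 133 =  71
 30 xor 214 = 200
 62 xor  36 =  26
137 xor 156 =  21
 17 xor 168 = 185

a5768554f8bb0f47c81a15b9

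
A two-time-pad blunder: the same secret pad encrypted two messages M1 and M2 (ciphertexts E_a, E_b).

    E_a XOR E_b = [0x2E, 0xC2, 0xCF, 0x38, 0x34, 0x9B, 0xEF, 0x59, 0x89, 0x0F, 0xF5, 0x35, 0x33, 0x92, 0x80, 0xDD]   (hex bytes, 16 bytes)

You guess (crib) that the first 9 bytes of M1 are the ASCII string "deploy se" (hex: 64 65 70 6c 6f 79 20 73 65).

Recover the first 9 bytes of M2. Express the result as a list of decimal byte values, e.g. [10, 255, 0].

[74, 167, 191, 84, 91, 226, 207, 42, 236]

Since E_a ⊕ E_b = M1 ⊕ M2, XORing with the guessed M1 bytes yields the corresponding M2 bytes: M2 = (E_a ⊕ E_b) ⊕ M1.
00101110 ⊕ 01100100 = 01001010
11000010 ⊕ 01100101 = 10100111
11001111 ⊕ 01110000 = 10111111
00111000 ⊕ 01101100 = 01010100
00110100 ⊕ 01101111 = 01011011
10011011 ⊕ 01111001 = 11100010
11101111 ⊕ 00100000 = 11001111
01011001 ⊕ 01110011 = 00101010
10001001 ⊕ 01100101 = 11101100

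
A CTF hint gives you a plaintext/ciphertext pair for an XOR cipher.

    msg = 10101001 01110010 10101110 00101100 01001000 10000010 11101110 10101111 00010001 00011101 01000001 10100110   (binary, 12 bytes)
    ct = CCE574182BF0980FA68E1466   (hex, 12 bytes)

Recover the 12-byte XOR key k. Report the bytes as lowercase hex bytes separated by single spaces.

Since ct = msg ⊕ k, XORing both sides with msg gives k = msg ⊕ ct.
byte 0: 10101001 XOR 11001100 = 01100101
byte 1: 01110010 XOR 11100101 = 10010111
byte 2: 10101110 XOR 01110100 = 11011010
byte 3: 00101100 XOR 00011000 = 00110100
byte 4: 01001000 XOR 00101011 = 01100011
byte 5: 10000010 XOR 11110000 = 01110010
byte 6: 11101110 XOR 10011000 = 01110110
byte 7: 10101111 XOR 00001111 = 10100000
byte 8: 00010001 XOR 10100110 = 10110111
byte 9: 00011101 XOR 10001110 = 10010011
byte 10: 01000001 XOR 00010100 = 01010101
byte 11: 10100110 XOR 01100110 = 11000000

65 97 da 34 63 72 76 a0 b7 93 55 c0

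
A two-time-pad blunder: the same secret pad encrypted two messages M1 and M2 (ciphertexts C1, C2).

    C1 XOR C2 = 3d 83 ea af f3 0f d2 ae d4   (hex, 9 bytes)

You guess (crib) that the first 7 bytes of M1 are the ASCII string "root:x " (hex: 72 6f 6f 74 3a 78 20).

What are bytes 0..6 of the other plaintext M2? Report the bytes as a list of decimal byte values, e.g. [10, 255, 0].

[79, 236, 133, 219, 201, 119, 242]

Since C1 ⊕ C2 = M1 ⊕ M2, XORing with the guessed M1 bytes yields the corresponding M2 bytes: M2 = (C1 ⊕ C2) ⊕ M1.
byte 0: 3d ⊕ 72 = 4f
byte 1: 83 ⊕ 6f = ec
byte 2: ea ⊕ 6f = 85
byte 3: af ⊕ 74 = db
byte 4: f3 ⊕ 3a = c9
byte 5: 0f ⊕ 78 = 77
byte 6: d2 ⊕ 20 = f2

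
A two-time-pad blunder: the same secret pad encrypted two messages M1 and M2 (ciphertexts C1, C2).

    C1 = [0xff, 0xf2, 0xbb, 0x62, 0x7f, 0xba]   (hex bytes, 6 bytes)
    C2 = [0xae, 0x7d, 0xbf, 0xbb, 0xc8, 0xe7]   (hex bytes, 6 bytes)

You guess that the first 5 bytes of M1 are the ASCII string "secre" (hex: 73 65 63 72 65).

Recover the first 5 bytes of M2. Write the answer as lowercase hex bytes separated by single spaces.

First, C1 ⊕ C2 = (M1 ⊕ K) ⊕ (M2 ⊕ K) = M1 ⊕ M2, so the key drops out. Then M2 = (M1 ⊕ M2) ⊕ M1 over the first 5 bytes.
byte 0: (ff XOR ae) XOR 73 = 51 XOR 73 = 22
byte 1: (f2 XOR 7d) XOR 65 = 8f XOR 65 = ea
byte 2: (bb XOR bf) XOR 63 = 04 XOR 63 = 67
byte 3: (62 XOR bb) XOR 72 = d9 XOR 72 = ab
byte 4: (7f XOR c8) XOR 65 = b7 XOR 65 = d2

22 ea 67 ab d2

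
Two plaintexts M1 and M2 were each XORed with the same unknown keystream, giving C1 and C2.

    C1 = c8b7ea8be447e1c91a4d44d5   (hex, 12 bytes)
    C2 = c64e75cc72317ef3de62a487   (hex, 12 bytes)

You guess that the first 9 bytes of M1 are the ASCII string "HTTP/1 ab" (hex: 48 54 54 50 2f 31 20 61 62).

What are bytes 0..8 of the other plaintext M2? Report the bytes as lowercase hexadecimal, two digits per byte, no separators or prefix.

46adcb17b947bf5ba6

First, C1 ⊕ C2 = (M1 ⊕ K) ⊕ (M2 ⊕ K) = M1 ⊕ M2, so the key drops out. Then M2 = (M1 ⊕ M2) ⊕ M1 over the first 9 bytes.
byte 0: (c8 XOR c6) XOR 48 = 0e XOR 48 = 46
byte 1: (b7 XOR 4e) XOR 54 = f9 XOR 54 = ad
byte 2: (ea XOR 75) XOR 54 = 9f XOR 54 = cb
byte 3: (8b XOR cc) XOR 50 = 47 XOR 50 = 17
byte 4: (e4 XOR 72) XOR 2f = 96 XOR 2f = b9
byte 5: (47 XOR 31) XOR 31 = 76 XOR 31 = 47
byte 6: (e1 XOR 7e) XOR 20 = 9f XOR 20 = bf
byte 7: (c9 XOR f3) XOR 61 = 3a XOR 61 = 5b
byte 8: (1a XOR de) XOR 62 = c4 XOR 62 = a6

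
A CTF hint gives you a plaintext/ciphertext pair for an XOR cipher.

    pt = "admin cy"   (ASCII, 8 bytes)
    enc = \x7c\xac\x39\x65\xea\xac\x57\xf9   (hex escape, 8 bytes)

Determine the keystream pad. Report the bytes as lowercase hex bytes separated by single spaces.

Since enc = pt ⊕ pad, XORing both sides with pt gives pad = pt ⊕ enc.
61 ^ 7c = 1d
64 ^ ac = c8
6d ^ 39 = 54
69 ^ 65 = 0c
6e ^ ea = 84
20 ^ ac = 8c
63 ^ 57 = 34
79 ^ f9 = 80

1d c8 54 0c 84 8c 34 80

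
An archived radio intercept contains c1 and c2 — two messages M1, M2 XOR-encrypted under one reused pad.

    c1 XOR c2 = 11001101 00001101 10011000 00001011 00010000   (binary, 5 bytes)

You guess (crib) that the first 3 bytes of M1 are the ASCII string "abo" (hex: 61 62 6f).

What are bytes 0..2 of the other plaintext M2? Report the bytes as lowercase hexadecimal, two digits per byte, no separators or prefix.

ac6ff7

Since c1 ⊕ c2 = M1 ⊕ M2, XORing with the guessed M1 bytes yields the corresponding M2 bytes: M2 = (c1 ⊕ c2) ⊕ M1.
11001101 XOR 01100001 = 10101100
00001101 XOR 01100010 = 01101111
10011000 XOR 01101111 = 11110111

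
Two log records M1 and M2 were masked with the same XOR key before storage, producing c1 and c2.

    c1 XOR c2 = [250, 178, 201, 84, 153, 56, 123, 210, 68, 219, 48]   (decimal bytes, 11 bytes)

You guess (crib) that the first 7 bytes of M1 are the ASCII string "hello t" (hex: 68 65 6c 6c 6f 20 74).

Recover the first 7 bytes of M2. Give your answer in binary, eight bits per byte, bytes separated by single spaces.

10010010 11010111 10100101 00111000 11110110 00011000 00001111

Since c1 ⊕ c2 = M1 ⊕ M2, XORing with the guessed M1 bytes yields the corresponding M2 bytes: M2 = (c1 ⊕ c2) ⊕ M1.
11111010 xor 01101000 = 10010010
10110010 xor 01100101 = 11010111
11001001 xor 01101100 = 10100101
01010100 xor 01101100 = 00111000
10011001 xor 01101111 = 11110110
00111000 xor 00100000 = 00011000
01111011 xor 01110100 = 00001111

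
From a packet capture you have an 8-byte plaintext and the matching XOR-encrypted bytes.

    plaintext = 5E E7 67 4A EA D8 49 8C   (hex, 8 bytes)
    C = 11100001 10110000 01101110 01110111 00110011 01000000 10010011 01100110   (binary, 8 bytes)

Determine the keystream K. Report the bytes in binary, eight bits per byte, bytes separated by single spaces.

Since C = plaintext ⊕ K, XORing both sides with plaintext gives K = plaintext ⊕ C.
byte 0: 5e ⊕ e1 = bf
byte 1: e7 ⊕ b0 = 57
byte 2: 67 ⊕ 6e = 09
byte 3: 4a ⊕ 77 = 3d
byte 4: ea ⊕ 33 = d9
byte 5: d8 ⊕ 40 = 98
byte 6: 49 ⊕ 93 = da
byte 7: 8c ⊕ 66 = ea

10111111 01010111 00001001 00111101 11011001 10011000 11011010 11101010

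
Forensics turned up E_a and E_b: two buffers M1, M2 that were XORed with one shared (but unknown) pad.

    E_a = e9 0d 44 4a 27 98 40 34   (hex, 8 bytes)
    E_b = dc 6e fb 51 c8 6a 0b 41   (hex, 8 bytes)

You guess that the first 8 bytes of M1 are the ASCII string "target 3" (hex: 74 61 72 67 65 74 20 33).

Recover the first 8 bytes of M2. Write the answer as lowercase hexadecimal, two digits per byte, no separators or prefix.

First, E_a ⊕ E_b = (M1 ⊕ K) ⊕ (M2 ⊕ K) = M1 ⊕ M2, so the key drops out. Then M2 = (M1 ⊕ M2) ⊕ M1 over the first 8 bytes.
byte 0: (e9 xor dc) xor 74 = 35 xor 74 = 41
byte 1: (0d xor 6e) xor 61 = 63 xor 61 = 02
byte 2: (44 xor fb) xor 72 = bf xor 72 = cd
byte 3: (4a xor 51) xor 67 = 1b xor 67 = 7c
byte 4: (27 xor c8) xor 65 = ef xor 65 = 8a
byte 5: (98 xor 6a) xor 74 = f2 xor 74 = 86
byte 6: (40 xor 0b) xor 20 = 4b xor 20 = 6b
byte 7: (34 xor 41) xor 33 = 75 xor 33 = 46

4102cd7c8a866b46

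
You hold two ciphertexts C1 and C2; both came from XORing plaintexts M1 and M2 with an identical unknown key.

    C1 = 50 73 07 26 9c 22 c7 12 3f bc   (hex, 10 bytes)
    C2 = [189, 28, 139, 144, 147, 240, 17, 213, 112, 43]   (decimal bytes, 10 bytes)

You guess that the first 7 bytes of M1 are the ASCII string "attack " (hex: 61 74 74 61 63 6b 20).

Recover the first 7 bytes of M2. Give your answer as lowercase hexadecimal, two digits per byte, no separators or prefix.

8c1bf8d76cb9f6

First, C1 ⊕ C2 = (M1 ⊕ K) ⊕ (M2 ⊕ K) = M1 ⊕ M2, so the key drops out. Then M2 = (M1 ⊕ M2) ⊕ M1 over the first 7 bytes.
byte 0: (50 ⊕ bd) ⊕ 61 = ed ⊕ 61 = 8c
byte 1: (73 ⊕ 1c) ⊕ 74 = 6f ⊕ 74 = 1b
byte 2: (07 ⊕ 8b) ⊕ 74 = 8c ⊕ 74 = f8
byte 3: (26 ⊕ 90) ⊕ 61 = b6 ⊕ 61 = d7
byte 4: (9c ⊕ 93) ⊕ 63 = 0f ⊕ 63 = 6c
byte 5: (22 ⊕ f0) ⊕ 6b = d2 ⊕ 6b = b9
byte 6: (c7 ⊕ 11) ⊕ 20 = d6 ⊕ 20 = f6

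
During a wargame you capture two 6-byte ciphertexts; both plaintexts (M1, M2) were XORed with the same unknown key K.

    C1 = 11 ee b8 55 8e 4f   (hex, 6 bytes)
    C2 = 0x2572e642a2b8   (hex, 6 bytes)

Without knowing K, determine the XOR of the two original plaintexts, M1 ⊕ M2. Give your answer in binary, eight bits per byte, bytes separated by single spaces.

C1 ⊕ C2 = (M1 ⊕ K) ⊕ (M2 ⊕ K) = M1 ⊕ M2 — the shared key cancels under XOR.
00010001 xor 00100101 = 00110100
11101110 xor 01110010 = 10011100
10111000 xor 11100110 = 01011110
01010101 xor 01000010 = 00010111
10001110 xor 10100010 = 00101100
01001111 xor 10111000 = 11110111

00110100 10011100 01011110 00010111 00101100 11110111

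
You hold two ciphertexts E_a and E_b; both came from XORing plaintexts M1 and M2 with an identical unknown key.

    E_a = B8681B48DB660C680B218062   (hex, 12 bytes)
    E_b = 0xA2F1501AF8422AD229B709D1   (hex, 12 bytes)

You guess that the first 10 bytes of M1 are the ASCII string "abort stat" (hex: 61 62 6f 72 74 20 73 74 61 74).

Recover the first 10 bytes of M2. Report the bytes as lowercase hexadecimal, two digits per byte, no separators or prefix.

First, E_a ⊕ E_b = (M1 ⊕ K) ⊕ (M2 ⊕ K) = M1 ⊕ M2, so the key drops out. Then M2 = (M1 ⊕ M2) ⊕ M1 over the first 10 bytes.
byte 0: (b8 xor a2) xor 61 = 1a xor 61 = 7b
byte 1: (68 xor f1) xor 62 = 99 xor 62 = fb
byte 2: (1b xor 50) xor 6f = 4b xor 6f = 24
byte 3: (48 xor 1a) xor 72 = 52 xor 72 = 20
byte 4: (db xor f8) xor 74 = 23 xor 74 = 57
byte 5: (66 xor 42) xor 20 = 24 xor 20 = 04
byte 6: (0c xor 2a) xor 73 = 26 xor 73 = 55
byte 7: (68 xor d2) xor 74 = ba xor 74 = ce
byte 8: (0b xor 29) xor 61 = 22 xor 61 = 43
byte 9: (21 xor b7) xor 74 = 96 xor 74 = e2

7bfb2420570455ce43e2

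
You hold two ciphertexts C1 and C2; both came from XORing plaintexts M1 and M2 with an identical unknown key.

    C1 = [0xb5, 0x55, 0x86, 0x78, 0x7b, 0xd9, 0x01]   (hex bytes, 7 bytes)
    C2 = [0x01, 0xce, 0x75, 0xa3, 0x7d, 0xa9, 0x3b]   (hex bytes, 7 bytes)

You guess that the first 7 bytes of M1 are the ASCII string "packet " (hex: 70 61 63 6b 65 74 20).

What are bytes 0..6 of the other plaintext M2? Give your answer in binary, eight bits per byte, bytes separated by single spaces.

11000100 11111010 10010000 10110000 01100011 00000100 00011010

First, C1 ⊕ C2 = (M1 ⊕ K) ⊕ (M2 ⊕ K) = M1 ⊕ M2, so the key drops out. Then M2 = (M1 ⊕ M2) ⊕ M1 over the first 7 bytes.
byte 0: (b5 ^ 01) ^ 70 = b4 ^ 70 = c4
byte 1: (55 ^ ce) ^ 61 = 9b ^ 61 = fa
byte 2: (86 ^ 75) ^ 63 = f3 ^ 63 = 90
byte 3: (78 ^ a3) ^ 6b = db ^ 6b = b0
byte 4: (7b ^ 7d) ^ 65 = 06 ^ 65 = 63
byte 5: (d9 ^ a9) ^ 74 = 70 ^ 74 = 04
byte 6: (01 ^ 3b) ^ 20 = 3a ^ 20 = 1a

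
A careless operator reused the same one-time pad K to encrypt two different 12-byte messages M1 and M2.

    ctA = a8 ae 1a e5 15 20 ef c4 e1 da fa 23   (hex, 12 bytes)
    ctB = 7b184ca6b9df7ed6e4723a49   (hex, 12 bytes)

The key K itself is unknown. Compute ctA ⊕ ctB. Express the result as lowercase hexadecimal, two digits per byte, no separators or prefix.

ctA ⊕ ctB = (M1 ⊕ K) ⊕ (M2 ⊕ K) = M1 ⊕ M2 — the shared key cancels under XOR.
a8 XOR 7b = d3
ae XOR 18 = b6
1a XOR 4c = 56
e5 XOR a6 = 43
15 XOR b9 = ac
20 XOR df = ff
ef XOR 7e = 91
c4 XOR d6 = 12
e1 XOR e4 = 05
da XOR 72 = a8
fa XOR 3a = c0
23 XOR 49 = 6a

d3b65643acff911205a8c06a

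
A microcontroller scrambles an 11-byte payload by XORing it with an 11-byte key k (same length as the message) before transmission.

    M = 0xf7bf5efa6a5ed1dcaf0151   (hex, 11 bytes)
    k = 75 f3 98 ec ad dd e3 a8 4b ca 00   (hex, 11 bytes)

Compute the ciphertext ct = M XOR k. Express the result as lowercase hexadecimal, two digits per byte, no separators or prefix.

XOR is its own inverse, so applying the key byte-wise gives the result directly.
byte 0: f7 XOR 75 = 82
byte 1: bf XOR f3 = 4c
byte 2: 5e XOR 98 = c6
byte 3: fa XOR ec = 16
byte 4: 6a XOR ad = c7
byte 5: 5e XOR dd = 83
byte 6: d1 XOR e3 = 32
byte 7: dc XOR a8 = 74
byte 8: af XOR 4b = e4
byte 9: 01 XOR ca = cb
byte 10: 51 XOR 00 = 51

824cc616c7833274e4cb51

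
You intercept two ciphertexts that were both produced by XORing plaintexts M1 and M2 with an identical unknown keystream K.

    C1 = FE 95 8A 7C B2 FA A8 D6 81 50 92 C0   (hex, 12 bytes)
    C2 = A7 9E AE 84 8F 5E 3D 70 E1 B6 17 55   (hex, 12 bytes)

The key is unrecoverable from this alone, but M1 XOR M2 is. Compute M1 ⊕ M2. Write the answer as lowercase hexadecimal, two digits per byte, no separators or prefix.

C1 ⊕ C2 = (M1 ⊕ K) ⊕ (M2 ⊕ K) = M1 ⊕ M2 — the shared key cancels under XOR.
byte 0: 254 XOR 167 =  89
byte 1: 149 XOR 158 =  11
byte 2: 138 XOR 174 =  36
byte 3: 124 XOR 132 = 248
byte 4: 178 XOR 143 =  61
byte 5: 250 XOR  94 = 164
byte 6: 168 XOR  61 = 149
byte 7: 214 XOR 112 = 166
byte 8: 129 XOR 225 =  96
byte 9:  80 XOR 182 = 230
byte 10: 146 XOR  23 = 133
byte 11: 192 XOR  85 = 149

590b24f83da495a660e68595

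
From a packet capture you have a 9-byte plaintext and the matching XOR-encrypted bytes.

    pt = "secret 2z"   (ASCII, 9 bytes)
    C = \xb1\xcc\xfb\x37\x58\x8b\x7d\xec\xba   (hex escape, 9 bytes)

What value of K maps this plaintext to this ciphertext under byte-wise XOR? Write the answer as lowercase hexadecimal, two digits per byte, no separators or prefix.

Since C = pt ⊕ K, XORing both sides with pt gives K = pt ⊕ C.
byte 0: 01110011 ⊕ 10110001 = 11000010
byte 1: 01100101 ⊕ 11001100 = 10101001
byte 2: 01100011 ⊕ 11111011 = 10011000
byte 3: 01110010 ⊕ 00110111 = 01000101
byte 4: 01100101 ⊕ 01011000 = 00111101
byte 5: 01110100 ⊕ 10001011 = 11111111
byte 6: 00100000 ⊕ 01111101 = 01011101
byte 7: 00110010 ⊕ 11101100 = 11011110
byte 8: 01111010 ⊕ 10111010 = 11000000

c2a998453dff5ddec0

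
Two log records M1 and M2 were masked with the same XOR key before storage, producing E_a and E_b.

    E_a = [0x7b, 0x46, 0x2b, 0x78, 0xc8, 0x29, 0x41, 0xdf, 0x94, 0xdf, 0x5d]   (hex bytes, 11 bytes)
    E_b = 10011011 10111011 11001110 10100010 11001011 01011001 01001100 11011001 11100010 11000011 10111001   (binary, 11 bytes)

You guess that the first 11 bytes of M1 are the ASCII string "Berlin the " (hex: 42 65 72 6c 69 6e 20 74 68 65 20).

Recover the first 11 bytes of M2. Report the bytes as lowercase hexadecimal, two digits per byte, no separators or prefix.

First, E_a ⊕ E_b = (M1 ⊕ K) ⊕ (M2 ⊕ K) = M1 ⊕ M2, so the key drops out. Then M2 = (M1 ⊕ M2) ⊕ M1 over the first 11 bytes.
byte 0: (7b ^ 9b) ^ 42 = e0 ^ 42 = a2
byte 1: (46 ^ bb) ^ 65 = fd ^ 65 = 98
byte 2: (2b ^ ce) ^ 72 = e5 ^ 72 = 97
byte 3: (78 ^ a2) ^ 6c = da ^ 6c = b6
byte 4: (c8 ^ cb) ^ 69 = 03 ^ 69 = 6a
byte 5: (29 ^ 59) ^ 6e = 70 ^ 6e = 1e
byte 6: (41 ^ 4c) ^ 20 = 0d ^ 20 = 2d
byte 7: (df ^ d9) ^ 74 = 06 ^ 74 = 72
byte 8: (94 ^ e2) ^ 68 = 76 ^ 68 = 1e
byte 9: (df ^ c3) ^ 65 = 1c ^ 65 = 79
byte 10: (5d ^ b9) ^ 20 = e4 ^ 20 = c4

a29897b66a1e2d721e79c4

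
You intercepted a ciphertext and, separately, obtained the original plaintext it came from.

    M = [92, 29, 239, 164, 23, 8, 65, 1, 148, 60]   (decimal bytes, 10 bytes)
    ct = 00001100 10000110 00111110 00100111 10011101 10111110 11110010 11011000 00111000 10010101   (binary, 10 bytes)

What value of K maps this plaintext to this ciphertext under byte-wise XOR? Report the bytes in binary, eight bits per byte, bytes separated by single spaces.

01010000 10011011 11010001 10000011 10001010 10110110 10110011 11011001 10101100 10101001

Since ct = M ⊕ K, XORing both sides with M gives K = M ⊕ ct.
byte 0: 5c XOR 0c = 50
byte 1: 1d XOR 86 = 9b
byte 2: ef XOR 3e = d1
byte 3: a4 XOR 27 = 83
byte 4: 17 XOR 9d = 8a
byte 5: 08 XOR be = b6
byte 6: 41 XOR f2 = b3
byte 7: 01 XOR d8 = d9
byte 8: 94 XOR 38 = ac
byte 9: 3c XOR 95 = a9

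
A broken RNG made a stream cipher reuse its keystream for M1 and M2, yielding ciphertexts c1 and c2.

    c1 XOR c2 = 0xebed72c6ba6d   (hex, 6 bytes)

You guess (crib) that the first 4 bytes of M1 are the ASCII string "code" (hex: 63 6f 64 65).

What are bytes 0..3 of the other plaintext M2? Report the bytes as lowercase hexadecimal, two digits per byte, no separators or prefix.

Since c1 ⊕ c2 = M1 ⊕ M2, XORing with the guessed M1 bytes yields the corresponding M2 bytes: M2 = (c1 ⊕ c2) ⊕ M1.
eb ^ 63 = 88
ed ^ 6f = 82
72 ^ 64 = 16
c6 ^ 65 = a3

888216a3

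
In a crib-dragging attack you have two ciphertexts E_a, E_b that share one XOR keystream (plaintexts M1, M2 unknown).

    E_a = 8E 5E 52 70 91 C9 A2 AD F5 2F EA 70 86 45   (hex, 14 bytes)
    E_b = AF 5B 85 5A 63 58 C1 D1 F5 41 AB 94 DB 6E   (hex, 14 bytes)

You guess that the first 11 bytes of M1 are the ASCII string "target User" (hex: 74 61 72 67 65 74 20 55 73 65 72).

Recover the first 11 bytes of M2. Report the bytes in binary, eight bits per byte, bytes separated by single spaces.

First, E_a ⊕ E_b = (M1 ⊕ K) ⊕ (M2 ⊕ K) = M1 ⊕ M2, so the key drops out. Then M2 = (M1 ⊕ M2) ⊕ M1 over the first 11 bytes.
byte 0: (8e xor af) xor 74 = 21 xor 74 = 55
byte 1: (5e xor 5b) xor 61 = 05 xor 61 = 64
byte 2: (52 xor 85) xor 72 = d7 xor 72 = a5
byte 3: (70 xor 5a) xor 67 = 2a xor 67 = 4d
byte 4: (91 xor 63) xor 65 = f2 xor 65 = 97
byte 5: (c9 xor 58) xor 74 = 91 xor 74 = e5
byte 6: (a2 xor c1) xor 20 = 63 xor 20 = 43
byte 7: (ad xor d1) xor 55 = 7c xor 55 = 29
byte 8: (f5 xor f5) xor 73 = 00 xor 73 = 73
byte 9: (2f xor 41) xor 65 = 6e xor 65 = 0b
byte 10: (ea xor ab) xor 72 = 41 xor 72 = 33

01010101 01100100 10100101 01001101 10010111 11100101 01000011 00101001 01110011 00001011 00110011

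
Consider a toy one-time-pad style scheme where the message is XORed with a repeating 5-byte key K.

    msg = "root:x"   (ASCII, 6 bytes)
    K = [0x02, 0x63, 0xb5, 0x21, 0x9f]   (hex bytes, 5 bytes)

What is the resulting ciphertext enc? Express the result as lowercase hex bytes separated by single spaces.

70 0c da 55 a5 7a

The 5-byte key repeats, so the effective keystream is 02 63 b5 21 9f 02.
byte 0: 01110010 ^ 00000010 = 01110000
byte 1: 01101111 ^ 01100011 = 00001100
byte 2: 01101111 ^ 10110101 = 11011010
byte 3: 01110100 ^ 00100001 = 01010101
byte 4: 00111010 ^ 10011111 = 10100101
byte 5: 01111000 ^ 00000010 = 01111010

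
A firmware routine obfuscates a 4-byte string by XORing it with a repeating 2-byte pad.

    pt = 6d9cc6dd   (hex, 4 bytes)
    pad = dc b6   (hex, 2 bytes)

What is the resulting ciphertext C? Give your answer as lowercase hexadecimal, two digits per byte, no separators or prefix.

b12a1a6b

The 2-byte key repeats, so the effective keystream is dc b6 dc b6.
byte 0: 01101101 ⊕ 11011100 = 10110001
byte 1: 10011100 ⊕ 10110110 = 00101010
byte 2: 11000110 ⊕ 11011100 = 00011010
byte 3: 11011101 ⊕ 10110110 = 01101011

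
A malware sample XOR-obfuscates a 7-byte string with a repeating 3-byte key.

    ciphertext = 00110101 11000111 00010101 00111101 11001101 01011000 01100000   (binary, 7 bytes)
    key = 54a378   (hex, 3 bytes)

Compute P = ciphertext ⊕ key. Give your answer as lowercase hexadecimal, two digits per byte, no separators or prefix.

The 3-byte key repeats, so the effective keystream is 54 a3 78 54 a3 78 54.
byte 0: 35 ^ 54 = 61
byte 1: c7 ^ a3 = 64
byte 2: 15 ^ 78 = 6d
byte 3: 3d ^ 54 = 69
byte 4: cd ^ a3 = 6e
byte 5: 58 ^ 78 = 20
byte 6: 60 ^ 54 = 34

61646d696e2034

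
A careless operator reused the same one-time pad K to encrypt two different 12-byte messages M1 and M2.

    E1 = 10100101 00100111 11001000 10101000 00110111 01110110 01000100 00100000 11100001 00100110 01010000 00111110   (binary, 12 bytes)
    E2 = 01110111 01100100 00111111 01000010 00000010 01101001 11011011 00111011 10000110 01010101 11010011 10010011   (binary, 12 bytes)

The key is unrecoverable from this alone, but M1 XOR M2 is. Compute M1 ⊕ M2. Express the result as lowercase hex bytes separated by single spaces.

d2 43 f7 ea 35 1f 9f 1b 67 73 83 ad

E1 ⊕ E2 = (M1 ⊕ K) ⊕ (M2 ⊕ K) = M1 ⊕ M2 — the shared key cancels under XOR.
a5 XOR 77 = d2
27 XOR 64 = 43
c8 XOR 3f = f7
a8 XOR 42 = ea
37 XOR 02 = 35
76 XOR 69 = 1f
44 XOR db = 9f
20 XOR 3b = 1b
e1 XOR 86 = 67
26 XOR 55 = 73
50 XOR d3 = 83
3e XOR 93 = ad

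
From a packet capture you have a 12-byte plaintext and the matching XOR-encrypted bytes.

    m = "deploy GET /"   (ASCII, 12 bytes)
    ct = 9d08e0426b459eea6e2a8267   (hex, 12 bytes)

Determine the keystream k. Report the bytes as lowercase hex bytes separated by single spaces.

f9 6d 90 2e 04 3c be ad 2b 7e a2 48

Since ct = m ⊕ k, XORing both sides with m gives k = m ⊕ ct.
64 ^ 9d = f9
65 ^ 08 = 6d
70 ^ e0 = 90
6c ^ 42 = 2e
6f ^ 6b = 04
79 ^ 45 = 3c
20 ^ 9e = be
47 ^ ea = ad
45 ^ 6e = 2b
54 ^ 2a = 7e
20 ^ 82 = a2
2f ^ 67 = 48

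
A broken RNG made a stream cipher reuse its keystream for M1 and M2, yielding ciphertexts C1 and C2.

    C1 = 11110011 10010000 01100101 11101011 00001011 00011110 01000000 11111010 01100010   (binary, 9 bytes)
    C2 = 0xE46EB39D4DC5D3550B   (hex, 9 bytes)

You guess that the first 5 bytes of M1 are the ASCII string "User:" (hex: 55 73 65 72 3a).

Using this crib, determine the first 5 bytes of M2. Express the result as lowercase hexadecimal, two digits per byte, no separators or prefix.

First, C1 ⊕ C2 = (M1 ⊕ K) ⊕ (M2 ⊕ K) = M1 ⊕ M2, so the key drops out. Then M2 = (M1 ⊕ M2) ⊕ M1 over the first 5 bytes.
byte 0: (f3 ^ e4) ^ 55 = 17 ^ 55 = 42
byte 1: (90 ^ 6e) ^ 73 = fe ^ 73 = 8d
byte 2: (65 ^ b3) ^ 65 = d6 ^ 65 = b3
byte 3: (eb ^ 9d) ^ 72 = 76 ^ 72 = 04
byte 4: (0b ^ 4d) ^ 3a = 46 ^ 3a = 7c

428db3047c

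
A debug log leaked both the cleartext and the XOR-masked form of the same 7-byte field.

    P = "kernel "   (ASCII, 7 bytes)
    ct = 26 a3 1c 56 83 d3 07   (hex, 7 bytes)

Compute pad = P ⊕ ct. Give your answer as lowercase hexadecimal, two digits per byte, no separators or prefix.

4dc66e38e6bf27

Since ct = P ⊕ pad, XORing both sides with P gives pad = P ⊕ ct.
107 XOR  38 =  77
101 XOR 163 = 198
114 XOR  28 = 110
110 XOR  86 =  56
101 XOR 131 = 230
108 XOR 211 = 191
 32 XOR   7 =  39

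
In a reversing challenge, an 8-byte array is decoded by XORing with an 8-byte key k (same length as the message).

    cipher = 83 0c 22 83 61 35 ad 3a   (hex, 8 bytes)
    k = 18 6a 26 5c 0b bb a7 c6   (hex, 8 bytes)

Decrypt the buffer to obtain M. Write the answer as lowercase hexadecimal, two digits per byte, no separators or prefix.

9b6604df6a8e0afc

byte 0: 131 ⊕  24 = 155
byte 1:  12 ⊕ 106 = 102
byte 2:  34 ⊕  38 =   4
byte 3: 131 ⊕  92 = 223
byte 4:  97 ⊕  11 = 106
byte 5:  53 ⊕ 187 = 142
byte 6: 173 ⊕ 167 =  10
byte 7:  58 ⊕ 198 = 252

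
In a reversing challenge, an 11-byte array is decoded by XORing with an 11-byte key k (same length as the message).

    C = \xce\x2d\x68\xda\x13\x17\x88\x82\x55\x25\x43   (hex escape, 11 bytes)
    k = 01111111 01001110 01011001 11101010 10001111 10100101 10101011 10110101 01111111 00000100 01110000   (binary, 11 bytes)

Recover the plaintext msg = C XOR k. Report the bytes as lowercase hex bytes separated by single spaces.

ce ⊕ 7f = b1
2d ⊕ 4e = 63
68 ⊕ 59 = 31
da ⊕ ea = 30
13 ⊕ 8f = 9c
17 ⊕ a5 = b2
88 ⊕ ab = 23
82 ⊕ b5 = 37
55 ⊕ 7f = 2a
25 ⊕ 04 = 21
43 ⊕ 70 = 33

b1 63 31 30 9c b2 23 37 2a 21 33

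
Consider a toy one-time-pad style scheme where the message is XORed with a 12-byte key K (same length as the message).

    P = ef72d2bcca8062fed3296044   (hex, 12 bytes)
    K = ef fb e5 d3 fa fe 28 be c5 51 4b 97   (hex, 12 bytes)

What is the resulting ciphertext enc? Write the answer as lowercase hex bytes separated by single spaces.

00 89 37 6f 30 7e 4a 40 16 78 2b d3

ef XOR ef = 00
72 XOR fb = 89
d2 XOR e5 = 37
bc XOR d3 = 6f
ca XOR fa = 30
80 XOR fe = 7e
62 XOR 28 = 4a
fe XOR be = 40
d3 XOR c5 = 16
29 XOR 51 = 78
60 XOR 4b = 2b
44 XOR 97 = d3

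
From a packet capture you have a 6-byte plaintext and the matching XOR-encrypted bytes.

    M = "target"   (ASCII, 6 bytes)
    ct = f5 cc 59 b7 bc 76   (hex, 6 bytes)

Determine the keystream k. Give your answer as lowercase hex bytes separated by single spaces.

81 ad 2b d0 d9 02

Since ct = M ⊕ k, XORing both sides with M gives k = M ⊕ ct.
byte 0: 01110100 XOR 11110101 = 10000001
byte 1: 01100001 XOR 11001100 = 10101101
byte 2: 01110010 XOR 01011001 = 00101011
byte 3: 01100111 XOR 10110111 = 11010000
byte 4: 01100101 XOR 10111100 = 11011001
byte 5: 01110100 XOR 01110110 = 00000010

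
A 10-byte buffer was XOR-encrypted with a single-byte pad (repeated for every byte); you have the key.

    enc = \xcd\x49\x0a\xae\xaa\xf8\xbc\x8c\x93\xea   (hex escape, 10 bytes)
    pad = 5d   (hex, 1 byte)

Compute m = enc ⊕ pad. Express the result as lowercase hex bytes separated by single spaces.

The 1-byte key repeats, so the effective keystream is 5d 5d 5d 5d 5d 5d 5d 5d 5d 5d.
byte 0: cd xor 5d = 90
byte 1: 49 xor 5d = 14
byte 2: 0a xor 5d = 57
byte 3: ae xor 5d = f3
byte 4: aa xor 5d = f7
byte 5: f8 xor 5d = a5
byte 6: bc xor 5d = e1
byte 7: 8c xor 5d = d1
byte 8: 93 xor 5d = ce
byte 9: ea xor 5d = b7

90 14 57 f3 f7 a5 e1 d1 ce b7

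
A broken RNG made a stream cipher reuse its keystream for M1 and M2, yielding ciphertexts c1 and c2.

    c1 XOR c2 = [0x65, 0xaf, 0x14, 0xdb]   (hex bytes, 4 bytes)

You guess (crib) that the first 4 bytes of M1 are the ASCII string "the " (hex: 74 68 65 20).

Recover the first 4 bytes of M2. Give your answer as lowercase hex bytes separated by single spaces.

11 c7 71 fb

Since c1 ⊕ c2 = M1 ⊕ M2, XORing with the guessed M1 bytes yields the corresponding M2 bytes: M2 = (c1 ⊕ c2) ⊕ M1.
65 ⊕ 74 = 11
af ⊕ 68 = c7
14 ⊕ 65 = 71
db ⊕ 20 = fb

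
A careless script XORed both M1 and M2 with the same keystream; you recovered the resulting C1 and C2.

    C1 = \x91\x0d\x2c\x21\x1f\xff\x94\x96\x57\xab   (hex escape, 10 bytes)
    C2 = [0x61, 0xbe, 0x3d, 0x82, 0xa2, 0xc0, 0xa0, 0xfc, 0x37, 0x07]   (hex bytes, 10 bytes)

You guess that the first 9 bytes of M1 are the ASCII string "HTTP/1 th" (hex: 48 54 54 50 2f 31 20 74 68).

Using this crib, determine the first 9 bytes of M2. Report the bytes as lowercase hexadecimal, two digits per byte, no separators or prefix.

First, C1 ⊕ C2 = (M1 ⊕ K) ⊕ (M2 ⊕ K) = M1 ⊕ M2, so the key drops out. Then M2 = (M1 ⊕ M2) ⊕ M1 over the first 9 bytes.
byte 0: (91 ⊕ 61) ⊕ 48 = f0 ⊕ 48 = b8
byte 1: (0d ⊕ be) ⊕ 54 = b3 ⊕ 54 = e7
byte 2: (2c ⊕ 3d) ⊕ 54 = 11 ⊕ 54 = 45
byte 3: (21 ⊕ 82) ⊕ 50 = a3 ⊕ 50 = f3
byte 4: (1f ⊕ a2) ⊕ 2f = bd ⊕ 2f = 92
byte 5: (ff ⊕ c0) ⊕ 31 = 3f ⊕ 31 = 0e
byte 6: (94 ⊕ a0) ⊕ 20 = 34 ⊕ 20 = 14
byte 7: (96 ⊕ fc) ⊕ 74 = 6a ⊕ 74 = 1e
byte 8: (57 ⊕ 37) ⊕ 68 = 60 ⊕ 68 = 08

b8e745f3920e141e08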